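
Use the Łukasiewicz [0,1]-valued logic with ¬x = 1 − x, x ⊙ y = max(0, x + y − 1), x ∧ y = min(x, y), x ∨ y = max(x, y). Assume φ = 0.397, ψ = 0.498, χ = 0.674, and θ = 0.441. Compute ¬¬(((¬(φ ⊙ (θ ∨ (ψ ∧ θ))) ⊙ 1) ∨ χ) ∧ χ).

ψ ∧ θ = min(0.498, 0.441) = 0.441
θ ∨ (ψ ∧ θ) = max(0.441, 0.441) = 0.441
φ ⊙ (θ ∨ (ψ ∧ θ)) = max(0, 0.397 + 0.441 − 1) = max(0, -0.162) = 0.000
¬(φ ⊙ (θ ∨ (ψ ∧ θ))) = 1 − 0.000 = 1.000
¬(φ ⊙ (θ ∨ (ψ ∧ θ))) ⊙ 1 = max(0, 1.000 + 1.000 − 1) = max(0, 1.000) = 1.000
(¬(φ ⊙ (θ ∨ (ψ ∧ θ))) ⊙ 1) ∨ χ = max(1.000, 0.674) = 1.000
((¬(φ ⊙ (θ ∨ (ψ ∧ θ))) ⊙ 1) ∨ χ) ∧ χ = min(1.000, 0.674) = 0.674
¬(((¬(φ ⊙ (θ ∨ (ψ ∧ θ))) ⊙ 1) ∨ χ) ∧ χ) = 1 − 0.674 = 0.326
¬¬(((¬(φ ⊙ (θ ∨ (ψ ∧ θ))) ⊙ 1) ∨ χ) ∧ χ) = 1 − 0.326 = 0.674

0.674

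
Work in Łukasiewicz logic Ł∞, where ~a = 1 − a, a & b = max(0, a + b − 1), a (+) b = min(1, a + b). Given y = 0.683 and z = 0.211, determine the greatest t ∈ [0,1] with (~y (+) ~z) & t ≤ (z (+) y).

~y = 1 − 0.683 = 0.317
~z = 1 − 0.211 = 0.789
~y (+) ~z = min(1, 0.317 + 0.789) = min(1, 1.106) = 1.000
So the left factor is ~y (+) ~z = 1.000.
z (+) y = min(1, 0.211 + 0.683) = min(1, 0.894) = 0.894
So the right-hand bound is z (+) y = 0.894.
The residuum of the Łukasiewicz t-norm gives the supremum: min(1, 1 − 1.000 + 0.894).
1 − 1.000 + 0.894 = 0.894, so t = min(1, 0.894) = 0.894.
Check: 1.000 & 0.894 = max(0, 0.894) = 0.894 ≤ 0.894.

0.894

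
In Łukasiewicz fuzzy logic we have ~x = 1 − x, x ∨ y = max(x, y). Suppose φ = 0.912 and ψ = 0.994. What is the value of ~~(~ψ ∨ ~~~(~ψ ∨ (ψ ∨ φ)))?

0.006

~ψ = 1 − 0.994 = 0.006
ψ ∨ φ = max(0.994, 0.912) = 0.994
~ψ ∨ (ψ ∨ φ) = max(0.006, 0.994) = 0.994
~(~ψ ∨ (ψ ∨ φ)) = 1 − 0.994 = 0.006
~~(~ψ ∨ (ψ ∨ φ)) = 1 − 0.006 = 0.994
~~~(~ψ ∨ (ψ ∨ φ)) = 1 − 0.994 = 0.006
~ψ ∨ ~~~(~ψ ∨ (ψ ∨ φ)) = max(0.006, 0.006) = 0.006
~(~ψ ∨ ~~~(~ψ ∨ (ψ ∨ φ))) = 1 − 0.006 = 0.994
~~(~ψ ∨ ~~~(~ψ ∨ (ψ ∨ φ))) = 1 − 0.994 = 0.006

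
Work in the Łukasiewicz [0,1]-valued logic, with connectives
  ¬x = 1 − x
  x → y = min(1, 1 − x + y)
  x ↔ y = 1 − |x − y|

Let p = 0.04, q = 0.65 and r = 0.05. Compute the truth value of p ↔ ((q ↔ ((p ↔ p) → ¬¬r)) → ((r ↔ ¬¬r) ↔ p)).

p ↔ p = 1 − |0.04 − 0.04| = 1 − 0.00 = 1.00
¬r = 1 − 0.05 = 0.95
¬¬r = 1 − 0.95 = 0.05
(p ↔ p) → ¬¬r = min(1, 1 − 1.00 + 0.05) = min(1, 0.05) = 0.05
q ↔ ((p ↔ p) → ¬¬r) = 1 − |0.65 − 0.05| = 1 − 0.60 = 0.40
r ↔ ¬¬r = 1 − |0.05 − 0.05| = 1 − 0.00 = 1.00
(r ↔ ¬¬r) ↔ p = 1 − |1.00 − 0.04| = 1 − 0.96 = 0.04
(q ↔ ((p ↔ p) → ¬¬r)) → ((r ↔ ¬¬r) ↔ p) = min(1, 1 − 0.40 + 0.04) = min(1, 0.64) = 0.64
p ↔ ((q ↔ ((p ↔ p) → ¬¬r)) → ((r ↔ ¬¬r) ↔ p)) = 1 − |0.04 − 0.64| = 1 − 0.60 = 0.40

0.40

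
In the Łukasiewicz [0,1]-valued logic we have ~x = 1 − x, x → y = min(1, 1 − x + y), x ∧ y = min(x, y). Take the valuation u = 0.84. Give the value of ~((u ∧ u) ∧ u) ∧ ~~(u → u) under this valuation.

0.16

u ∧ u = min(0.84, 0.84) = 0.84
(u ∧ u) ∧ u = min(0.84, 0.84) = 0.84
~((u ∧ u) ∧ u) = 1 − 0.84 = 0.16
u → u = min(1, 1 − 0.84 + 0.84) = min(1, 1.00) = 1.00
~(u → u) = 1 − 1.00 = 0.00
~~(u → u) = 1 − 0.00 = 1.00
~((u ∧ u) ∧ u) ∧ ~~(u → u) = min(0.16, 1.00) = 0.16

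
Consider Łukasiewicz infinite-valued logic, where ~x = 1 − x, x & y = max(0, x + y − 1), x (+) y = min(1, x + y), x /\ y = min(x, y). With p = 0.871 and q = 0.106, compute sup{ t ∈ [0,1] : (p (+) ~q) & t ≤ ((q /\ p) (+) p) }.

~q = 1 − 0.106 = 0.894
p (+) ~q = min(1, 0.871 + 0.894) = min(1, 1.765) = 1.000
So the left factor is p (+) ~q = 1.000.
q /\ p = min(0.106, 0.871) = 0.106
(q /\ p) (+) p = min(1, 0.106 + 0.871) = min(1, 0.977) = 0.977
So the right-hand bound is (q /\ p) (+) p = 0.977.
The residuum of the Łukasiewicz t-norm gives the supremum: min(1, 1 − 1.000 + 0.977).
1 − 1.000 + 0.977 = 0.977, so t = min(1, 0.977) = 0.977.
Check: 1.000 & 0.977 = max(0, 0.977) = 0.977 ≤ 0.977.

0.977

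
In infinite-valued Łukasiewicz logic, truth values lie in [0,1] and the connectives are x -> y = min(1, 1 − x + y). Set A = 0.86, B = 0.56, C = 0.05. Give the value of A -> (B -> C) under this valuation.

B -> C = min(1, 1 − 0.56 + 0.05) = min(1, 0.49) = 0.49
A -> (B -> C) = min(1, 1 − 0.86 + 0.49) = min(1, 0.63) = 0.63

0.63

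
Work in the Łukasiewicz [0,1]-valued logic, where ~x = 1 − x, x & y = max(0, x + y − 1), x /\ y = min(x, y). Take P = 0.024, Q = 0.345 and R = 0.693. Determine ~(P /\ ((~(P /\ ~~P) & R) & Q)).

~P = 1 − 0.024 = 0.976
~~P = 1 − 0.976 = 0.024
P /\ ~~P = min(0.024, 0.024) = 0.024
~(P /\ ~~P) = 1 − 0.024 = 0.976
~(P /\ ~~P) & R = max(0, 0.976 + 0.693 − 1) = max(0, 0.669) = 0.669
(~(P /\ ~~P) & R) & Q = max(0, 0.669 + 0.345 − 1) = max(0, 0.014) = 0.014
P /\ ((~(P /\ ~~P) & R) & Q) = min(0.024, 0.014) = 0.014
~(P /\ ((~(P /\ ~~P) & R) & Q)) = 1 − 0.014 = 0.986

0.986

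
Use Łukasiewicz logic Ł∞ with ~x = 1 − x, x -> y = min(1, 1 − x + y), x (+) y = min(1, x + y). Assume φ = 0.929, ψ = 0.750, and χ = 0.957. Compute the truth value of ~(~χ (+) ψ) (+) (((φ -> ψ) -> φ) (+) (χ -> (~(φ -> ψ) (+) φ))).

1.000

~χ = 1 − 0.957 = 0.043
~χ (+) ψ = min(1, 0.043 + 0.750) = min(1, 0.793) = 0.793
~(~χ (+) ψ) = 1 − 0.793 = 0.207
φ -> ψ = min(1, 1 − 0.929 + 0.750) = min(1, 0.821) = 0.821
(φ -> ψ) -> φ = min(1, 1 − 0.821 + 0.929) = min(1, 1.108) = 1.000
~(φ -> ψ) = 1 − 0.821 = 0.179
~(φ -> ψ) (+) φ = min(1, 0.179 + 0.929) = min(1, 1.108) = 1.000
χ -> (~(φ -> ψ) (+) φ) = min(1, 1 − 0.957 + 1.000) = min(1, 1.043) = 1.000
((φ -> ψ) -> φ) (+) (χ -> (~(φ -> ψ) (+) φ)) = min(1, 1.000 + 1.000) = min(1, 2.000) = 1.000
~(~χ (+) ψ) (+) (((φ -> ψ) -> φ) (+) (χ -> (~(φ -> ψ) (+) φ))) = min(1, 0.207 + 1.000) = min(1, 1.207) = 1.000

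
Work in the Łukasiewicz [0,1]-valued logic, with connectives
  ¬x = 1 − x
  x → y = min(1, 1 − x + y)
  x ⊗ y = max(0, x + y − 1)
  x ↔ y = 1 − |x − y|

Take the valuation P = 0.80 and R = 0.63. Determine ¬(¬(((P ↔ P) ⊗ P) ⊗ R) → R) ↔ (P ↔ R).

0.17

P ↔ P = 1 − |0.80 − 0.80| = 1 − 0.00 = 1.00
(P ↔ P) ⊗ P = max(0, 1.00 + 0.80 − 1) = max(0, 0.80) = 0.80
((P ↔ P) ⊗ P) ⊗ R = max(0, 0.80 + 0.63 − 1) = max(0, 0.43) = 0.43
¬(((P ↔ P) ⊗ P) ⊗ R) = 1 − 0.43 = 0.57
¬(((P ↔ P) ⊗ P) ⊗ R) → R = min(1, 1 − 0.57 + 0.63) = min(1, 1.06) = 1.00
¬(¬(((P ↔ P) ⊗ P) ⊗ R) → R) = 1 − 1.00 = 0.00
P ↔ R = 1 − |0.80 − 0.63| = 1 − 0.17 = 0.83
¬(¬(((P ↔ P) ⊗ P) ⊗ R) → R) ↔ (P ↔ R) = 1 − |0.00 − 0.83| = 1 − 0.83 = 0.17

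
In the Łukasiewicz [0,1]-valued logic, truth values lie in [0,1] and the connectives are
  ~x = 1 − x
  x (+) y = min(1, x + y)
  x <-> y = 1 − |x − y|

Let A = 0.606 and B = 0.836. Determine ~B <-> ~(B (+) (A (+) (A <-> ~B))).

0.836

~B = 1 − 0.836 = 0.164
A <-> ~B = 1 − |0.606 − 0.164| = 1 − 0.442 = 0.558
A (+) (A <-> ~B) = min(1, 0.606 + 0.558) = min(1, 1.164) = 1.000
B (+) (A (+) (A <-> ~B)) = min(1, 0.836 + 1.000) = min(1, 1.836) = 1.000
~(B (+) (A (+) (A <-> ~B))) = 1 − 1.000 = 0.000
~B <-> ~(B (+) (A (+) (A <-> ~B))) = 1 − |0.164 − 0.000| = 1 − 0.164 = 0.836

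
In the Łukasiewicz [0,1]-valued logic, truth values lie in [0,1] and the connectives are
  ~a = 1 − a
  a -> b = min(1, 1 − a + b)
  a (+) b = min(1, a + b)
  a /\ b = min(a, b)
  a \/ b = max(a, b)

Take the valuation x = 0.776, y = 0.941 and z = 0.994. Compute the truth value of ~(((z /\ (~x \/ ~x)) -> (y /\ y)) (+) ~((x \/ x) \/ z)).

0.000

~x = 1 − 0.776 = 0.224
~x \/ ~x = max(0.224, 0.224) = 0.224
z /\ (~x \/ ~x) = min(0.994, 0.224) = 0.224
y /\ y = min(0.941, 0.941) = 0.941
(z /\ (~x \/ ~x)) -> (y /\ y) = min(1, 1 − 0.224 + 0.941) = min(1, 1.717) = 1.000
x \/ x = max(0.776, 0.776) = 0.776
(x \/ x) \/ z = max(0.776, 0.994) = 0.994
~((x \/ x) \/ z) = 1 − 0.994 = 0.006
((z /\ (~x \/ ~x)) -> (y /\ y)) (+) ~((x \/ x) \/ z) = min(1, 1.000 + 0.006) = min(1, 1.006) = 1.000
~(((z /\ (~x \/ ~x)) -> (y /\ y)) (+) ~((x \/ x) \/ z)) = 1 − 1.000 = 0.000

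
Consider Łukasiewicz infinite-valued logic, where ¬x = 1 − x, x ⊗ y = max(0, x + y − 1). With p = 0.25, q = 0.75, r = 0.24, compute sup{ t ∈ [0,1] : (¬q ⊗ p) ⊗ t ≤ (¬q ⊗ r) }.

1.00

¬q = 1 − 0.75 = 0.25
¬q ⊗ p = max(0, 0.25 + 0.25 − 1) = max(0, -0.50) = 0.00
So the left factor is ¬q ⊗ p = 0.00.
¬q ⊗ r = max(0, 0.25 + 0.24 − 1) = max(0, -0.51) = 0.00
So the right-hand bound is ¬q ⊗ r = 0.00.
The residuum of the Łukasiewicz t-norm gives the supremum: min(1, 1 − 0.00 + 0.00).
1 − 0.00 + 0.00 = 1.00, so t = min(1, 1.00) = 1.00.
Check: 0.00 ⊗ 1.00 = max(0, 0.00) = 0.00 ≤ 0.00.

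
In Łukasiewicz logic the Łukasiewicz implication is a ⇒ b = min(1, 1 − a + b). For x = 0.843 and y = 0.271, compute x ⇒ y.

x ⇒ y = min(1, 1 − 0.843 + 0.271) = min(1, 0.428) = 0.428
For comparison, the Gödel implication (1 if a ≤ b else b) would give 0.271.

0.428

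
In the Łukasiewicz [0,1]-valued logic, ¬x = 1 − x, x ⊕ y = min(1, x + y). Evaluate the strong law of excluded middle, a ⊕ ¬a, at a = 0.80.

1.00

¬a = 1 − 0.80 = 0.20
a ⊕ ¬a = min(1, 0.80 + 0.20) = min(1, 1.00) = 1.00
(As expected: always 1 in Ł∞ since a ⊕ (1−a) = 1.)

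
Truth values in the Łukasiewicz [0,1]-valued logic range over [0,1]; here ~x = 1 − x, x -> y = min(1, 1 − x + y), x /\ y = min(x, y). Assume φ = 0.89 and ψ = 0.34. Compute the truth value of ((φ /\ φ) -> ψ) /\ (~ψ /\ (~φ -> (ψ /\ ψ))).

φ /\ φ = min(0.89, 0.89) = 0.89
(φ /\ φ) -> ψ = min(1, 1 − 0.89 + 0.34) = min(1, 0.45) = 0.45
~ψ = 1 − 0.34 = 0.66
~φ = 1 − 0.89 = 0.11
ψ /\ ψ = min(0.34, 0.34) = 0.34
~φ -> (ψ /\ ψ) = min(1, 1 − 0.11 + 0.34) = min(1, 1.23) = 1.00
~ψ /\ (~φ -> (ψ /\ ψ)) = min(0.66, 1.00) = 0.66
((φ /\ φ) -> ψ) /\ (~ψ /\ (~φ -> (ψ /\ ψ))) = min(0.45, 0.66) = 0.45

0.45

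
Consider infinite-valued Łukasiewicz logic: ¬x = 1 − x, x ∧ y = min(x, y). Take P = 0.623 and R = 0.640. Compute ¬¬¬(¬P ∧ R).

¬P = 1 − 0.623 = 0.377
¬P ∧ R = min(0.377, 0.640) = 0.377
¬(¬P ∧ R) = 1 − 0.377 = 0.623
¬¬(¬P ∧ R) = 1 − 0.623 = 0.377
¬¬¬(¬P ∧ R) = 1 − 0.377 = 0.623

0.623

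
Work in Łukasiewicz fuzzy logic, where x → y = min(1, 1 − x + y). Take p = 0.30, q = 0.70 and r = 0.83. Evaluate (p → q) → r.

p → q = min(1, 1 − 0.30 + 0.70) = min(1, 1.40) = 1.00
(p → q) → r = min(1, 1 − 1.00 + 0.83) = min(1, 0.83) = 0.83

0.83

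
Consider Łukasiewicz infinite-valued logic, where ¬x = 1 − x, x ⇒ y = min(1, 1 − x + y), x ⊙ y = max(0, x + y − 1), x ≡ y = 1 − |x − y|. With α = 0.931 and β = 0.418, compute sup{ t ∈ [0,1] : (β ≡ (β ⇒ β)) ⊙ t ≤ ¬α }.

β ⇒ β = min(1, 1 − 0.418 + 0.418) = min(1, 1.000) = 1.000
β ≡ (β ⇒ β) = 1 − |0.418 − 1.000| = 1 − 0.582 = 0.418
So the left factor is β ≡ (β ⇒ β) = 0.418.
¬α = 1 − 0.931 = 0.069
So the right-hand bound is ¬α = 0.069.
The residuum of the Łukasiewicz t-norm gives the supremum: min(1, 1 − 0.418 + 0.069).
1 − 0.418 + 0.069 = 0.651, so t = min(1, 0.651) = 0.651.
Check: 0.418 ⊙ 0.651 = max(0, 0.069) = 0.069 ≤ 0.069.

0.651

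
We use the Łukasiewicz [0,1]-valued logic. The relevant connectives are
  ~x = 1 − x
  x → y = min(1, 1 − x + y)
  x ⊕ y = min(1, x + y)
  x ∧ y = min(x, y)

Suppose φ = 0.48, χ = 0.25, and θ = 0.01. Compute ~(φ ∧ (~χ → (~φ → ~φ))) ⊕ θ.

0.53

~χ = 1 − 0.25 = 0.75
~φ = 1 − 0.48 = 0.52
~φ → ~φ = min(1, 1 − 0.52 + 0.52) = min(1, 1.00) = 1.00
~χ → (~φ → ~φ) = min(1, 1 − 0.75 + 1.00) = min(1, 1.25) = 1.00
φ ∧ (~χ → (~φ → ~φ)) = min(0.48, 1.00) = 0.48
~(φ ∧ (~χ → (~φ → ~φ))) = 1 − 0.48 = 0.52
~(φ ∧ (~χ → (~φ → ~φ))) ⊕ θ = min(1, 0.52 + 0.01) = min(1, 0.53) = 0.53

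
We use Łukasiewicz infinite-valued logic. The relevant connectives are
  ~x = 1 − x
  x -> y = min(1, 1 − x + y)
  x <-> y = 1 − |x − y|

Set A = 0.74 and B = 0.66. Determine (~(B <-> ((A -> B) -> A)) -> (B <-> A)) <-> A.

A -> B = min(1, 1 − 0.74 + 0.66) = min(1, 0.92) = 0.92
(A -> B) -> A = min(1, 1 − 0.92 + 0.74) = min(1, 0.82) = 0.82
B <-> ((A -> B) -> A) = 1 − |0.66 − 0.82| = 1 − 0.16 = 0.84
~(B <-> ((A -> B) -> A)) = 1 − 0.84 = 0.16
B <-> A = 1 − |0.66 − 0.74| = 1 − 0.08 = 0.92
~(B <-> ((A -> B) -> A)) -> (B <-> A) = min(1, 1 − 0.16 + 0.92) = min(1, 1.76) = 1.00
(~(B <-> ((A -> B) -> A)) -> (B <-> A)) <-> A = 1 − |1.00 − 0.74| = 1 − 0.26 = 0.74

0.74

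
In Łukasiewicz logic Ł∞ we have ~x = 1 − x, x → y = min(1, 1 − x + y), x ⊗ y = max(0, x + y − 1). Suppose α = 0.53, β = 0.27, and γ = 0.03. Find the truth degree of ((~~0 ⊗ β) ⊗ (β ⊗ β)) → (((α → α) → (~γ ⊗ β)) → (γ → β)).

1.00

~0 = 1 − 0.00 = 1.00
~~0 = 1 − 1.00 = 0.00
~~0 ⊗ β = max(0, 0.00 + 0.27 − 1) = max(0, -0.73) = 0.00
β ⊗ β = max(0, 0.27 + 0.27 − 1) = max(0, -0.46) = 0.00
(~~0 ⊗ β) ⊗ (β ⊗ β) = max(0, 0.00 + 0.00 − 1) = max(0, -1.00) = 0.00
α → α = min(1, 1 − 0.53 + 0.53) = min(1, 1.00) = 1.00
~γ = 1 − 0.03 = 0.97
~γ ⊗ β = max(0, 0.97 + 0.27 − 1) = max(0, 0.24) = 0.24
(α → α) → (~γ ⊗ β) = min(1, 1 − 1.00 + 0.24) = min(1, 0.24) = 0.24
γ → β = min(1, 1 − 0.03 + 0.27) = min(1, 1.24) = 1.00
((α → α) → (~γ ⊗ β)) → (γ → β) = min(1, 1 − 0.24 + 1.00) = min(1, 1.76) = 1.00
((~~0 ⊗ β) ⊗ (β ⊗ β)) → (((α → α) → (~γ ⊗ β)) → (γ → β)) = min(1, 1 − 0.00 + 1.00) = min(1, 2.00) = 1.00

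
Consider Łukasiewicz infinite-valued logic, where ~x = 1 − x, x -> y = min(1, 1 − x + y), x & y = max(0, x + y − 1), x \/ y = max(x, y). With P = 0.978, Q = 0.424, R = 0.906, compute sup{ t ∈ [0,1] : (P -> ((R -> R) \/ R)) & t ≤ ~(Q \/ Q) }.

0.576

R -> R = min(1, 1 − 0.906 + 0.906) = min(1, 1.000) = 1.000
(R -> R) \/ R = max(1.000, 0.906) = 1.000
P -> ((R -> R) \/ R) = min(1, 1 − 0.978 + 1.000) = min(1, 1.022) = 1.000
So the left factor is P -> ((R -> R) \/ R) = 1.000.
Q \/ Q = max(0.424, 0.424) = 0.424
~(Q \/ Q) = 1 − 0.424 = 0.576
So the right-hand bound is ~(Q \/ Q) = 0.576.
The residuum of the Łukasiewicz t-norm gives the supremum: min(1, 1 − 1.000 + 0.576).
1 − 1.000 + 0.576 = 0.576, so t = min(1, 0.576) = 0.576.
Check: 1.000 & 0.576 = max(0, 0.576) = 0.576 ≤ 0.576.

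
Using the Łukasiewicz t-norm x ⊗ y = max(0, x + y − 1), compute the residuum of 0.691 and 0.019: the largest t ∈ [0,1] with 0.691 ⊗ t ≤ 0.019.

0.328

The residuum of the Łukasiewicz t-norm gives the supremum: min(1, 1 − 0.691 + 0.019).
1 − 0.691 + 0.019 = 0.328, so t = min(1, 0.328) = 0.328.
Check: 0.691 ⊗ 0.328 = max(0, 0.019) = 0.019 ≤ 0.019.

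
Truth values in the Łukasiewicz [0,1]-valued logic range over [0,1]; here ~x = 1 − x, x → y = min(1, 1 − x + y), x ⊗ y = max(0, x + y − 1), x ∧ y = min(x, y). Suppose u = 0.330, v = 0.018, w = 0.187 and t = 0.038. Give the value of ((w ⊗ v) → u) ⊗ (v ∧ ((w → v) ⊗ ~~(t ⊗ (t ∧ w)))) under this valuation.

w ⊗ v = max(0, 0.187 + 0.018 − 1) = max(0, -0.795) = 0.000
(w ⊗ v) → u = min(1, 1 − 0.000 + 0.330) = min(1, 1.330) = 1.000
w → v = min(1, 1 − 0.187 + 0.018) = min(1, 0.831) = 0.831
t ∧ w = min(0.038, 0.187) = 0.038
t ⊗ (t ∧ w) = max(0, 0.038 + 0.038 − 1) = max(0, -0.924) = 0.000
~(t ⊗ (t ∧ w)) = 1 − 0.000 = 1.000
~~(t ⊗ (t ∧ w)) = 1 − 1.000 = 0.000
(w → v) ⊗ ~~(t ⊗ (t ∧ w)) = max(0, 0.831 + 0.000 − 1) = max(0, -0.169) = 0.000
v ∧ ((w → v) ⊗ ~~(t ⊗ (t ∧ w))) = min(0.018, 0.000) = 0.000
((w ⊗ v) → u) ⊗ (v ∧ ((w → v) ⊗ ~~(t ⊗ (t ∧ w)))) = max(0, 1.000 + 0.000 − 1) = max(0, 0.000) = 0.000

0.000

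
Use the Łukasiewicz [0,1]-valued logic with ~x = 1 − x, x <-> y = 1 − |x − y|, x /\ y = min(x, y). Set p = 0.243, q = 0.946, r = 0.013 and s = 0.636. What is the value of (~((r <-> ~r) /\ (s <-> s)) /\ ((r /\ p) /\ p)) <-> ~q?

0.959

~r = 1 − 0.013 = 0.987
r <-> ~r = 1 − |0.013 − 0.987| = 1 − 0.974 = 0.026
s <-> s = 1 − |0.636 − 0.636| = 1 − 0.000 = 1.000
(r <-> ~r) /\ (s <-> s) = min(0.026, 1.000) = 0.026
~((r <-> ~r) /\ (s <-> s)) = 1 − 0.026 = 0.974
r /\ p = min(0.013, 0.243) = 0.013
(r /\ p) /\ p = min(0.013, 0.243) = 0.013
~((r <-> ~r) /\ (s <-> s)) /\ ((r /\ p) /\ p) = min(0.974, 0.013) = 0.013
~q = 1 − 0.946 = 0.054
(~((r <-> ~r) /\ (s <-> s)) /\ ((r /\ p) /\ p)) <-> ~q = 1 − |0.013 − 0.054| = 1 − 0.041 = 0.959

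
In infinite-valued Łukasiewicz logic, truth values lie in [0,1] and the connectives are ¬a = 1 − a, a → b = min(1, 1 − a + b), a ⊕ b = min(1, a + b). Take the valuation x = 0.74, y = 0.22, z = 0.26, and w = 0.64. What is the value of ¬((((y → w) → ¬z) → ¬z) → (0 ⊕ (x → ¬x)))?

0.48

y → w = min(1, 1 − 0.22 + 0.64) = min(1, 1.42) = 1.00
¬z = 1 − 0.26 = 0.74
(y → w) → ¬z = min(1, 1 − 1.00 + 0.74) = min(1, 0.74) = 0.74
((y → w) → ¬z) → ¬z = min(1, 1 − 0.74 + 0.74) = min(1, 1.00) = 1.00
¬x = 1 − 0.74 = 0.26
x → ¬x = min(1, 1 − 0.74 + 0.26) = min(1, 0.52) = 0.52
0 ⊕ (x → ¬x) = min(1, 0.00 + 0.52) = min(1, 0.52) = 0.52
(((y → w) → ¬z) → ¬z) → (0 ⊕ (x → ¬x)) = min(1, 1 − 1.00 + 0.52) = min(1, 0.52) = 0.52
¬((((y → w) → ¬z) → ¬z) → (0 ⊕ (x → ¬x))) = 1 − 0.52 = 0.48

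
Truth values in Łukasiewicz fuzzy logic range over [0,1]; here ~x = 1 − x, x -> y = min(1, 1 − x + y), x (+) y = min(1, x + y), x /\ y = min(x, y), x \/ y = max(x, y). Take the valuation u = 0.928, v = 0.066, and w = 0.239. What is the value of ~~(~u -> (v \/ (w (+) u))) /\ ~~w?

0.239

~u = 1 − 0.928 = 0.072
w (+) u = min(1, 0.239 + 0.928) = min(1, 1.167) = 1.000
v \/ (w (+) u) = max(0.066, 1.000) = 1.000
~u -> (v \/ (w (+) u)) = min(1, 1 − 0.072 + 1.000) = min(1, 1.928) = 1.000
~(~u -> (v \/ (w (+) u))) = 1 − 1.000 = 0.000
~~(~u -> (v \/ (w (+) u))) = 1 − 0.000 = 1.000
~w = 1 − 0.239 = 0.761
~~w = 1 − 0.761 = 0.239
~~(~u -> (v \/ (w (+) u))) /\ ~~w = min(1.000, 0.239) = 0.239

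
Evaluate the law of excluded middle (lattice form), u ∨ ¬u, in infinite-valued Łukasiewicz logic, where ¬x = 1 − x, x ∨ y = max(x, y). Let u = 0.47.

0.53

¬u = 1 − 0.47 = 0.53
u ∨ ¬u = max(0.47, 0.53) = 0.53
(The value 0.53 < 1 shows this instance is not satisfied; not a Ł∞-tautology — its value is max(a, 1−a).)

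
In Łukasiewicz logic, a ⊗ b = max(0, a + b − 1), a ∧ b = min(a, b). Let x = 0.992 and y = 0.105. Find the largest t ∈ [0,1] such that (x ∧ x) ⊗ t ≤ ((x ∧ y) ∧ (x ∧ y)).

0.113

x ∧ x = min(0.992, 0.992) = 0.992
So the left factor is x ∧ x = 0.992.
x ∧ y = min(0.992, 0.105) = 0.105
(x ∧ y) ∧ (x ∧ y) = min(0.105, 0.105) = 0.105
So the right-hand bound is (x ∧ y) ∧ (x ∧ y) = 0.105.
The residuum of the Łukasiewicz t-norm gives the supremum: min(1, 1 − 0.992 + 0.105).
1 − 0.992 + 0.105 = 0.113, so t = min(1, 0.113) = 0.113.
Check: 0.992 ⊗ 0.113 = max(0, 0.105) = 0.105 ≤ 0.105.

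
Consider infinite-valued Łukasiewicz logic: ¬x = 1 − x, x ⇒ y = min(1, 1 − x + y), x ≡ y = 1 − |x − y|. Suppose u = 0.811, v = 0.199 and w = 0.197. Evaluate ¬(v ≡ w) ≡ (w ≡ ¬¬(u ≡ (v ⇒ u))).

0.616

v ≡ w = 1 − |0.199 − 0.197| = 1 − 0.002 = 0.998
¬(v ≡ w) = 1 − 0.998 = 0.002
v ⇒ u = min(1, 1 − 0.199 + 0.811) = min(1, 1.612) = 1.000
u ≡ (v ⇒ u) = 1 − |0.811 − 1.000| = 1 − 0.189 = 0.811
¬(u ≡ (v ⇒ u)) = 1 − 0.811 = 0.189
¬¬(u ≡ (v ⇒ u)) = 1 − 0.189 = 0.811
w ≡ ¬¬(u ≡ (v ⇒ u)) = 1 − |0.197 − 0.811| = 1 − 0.614 = 0.386
¬(v ≡ w) ≡ (w ≡ ¬¬(u ≡ (v ⇒ u))) = 1 − |0.002 − 0.386| = 1 − 0.384 = 0.616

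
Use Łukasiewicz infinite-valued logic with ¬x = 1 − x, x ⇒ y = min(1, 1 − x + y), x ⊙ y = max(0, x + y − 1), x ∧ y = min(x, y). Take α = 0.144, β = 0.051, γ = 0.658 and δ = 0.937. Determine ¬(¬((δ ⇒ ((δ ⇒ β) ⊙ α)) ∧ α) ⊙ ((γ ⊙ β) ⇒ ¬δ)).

0.063

δ ⇒ β = min(1, 1 − 0.937 + 0.051) = min(1, 0.114) = 0.114
(δ ⇒ β) ⊙ α = max(0, 0.114 + 0.144 − 1) = max(0, -0.742) = 0.000
δ ⇒ ((δ ⇒ β) ⊙ α) = min(1, 1 − 0.937 + 0.000) = min(1, 0.063) = 0.063
(δ ⇒ ((δ ⇒ β) ⊙ α)) ∧ α = min(0.063, 0.144) = 0.063
¬((δ ⇒ ((δ ⇒ β) ⊙ α)) ∧ α) = 1 − 0.063 = 0.937
γ ⊙ β = max(0, 0.658 + 0.051 − 1) = max(0, -0.291) = 0.000
¬δ = 1 − 0.937 = 0.063
(γ ⊙ β) ⇒ ¬δ = min(1, 1 − 0.000 + 0.063) = min(1, 1.063) = 1.000
¬((δ ⇒ ((δ ⇒ β) ⊙ α)) ∧ α) ⊙ ((γ ⊙ β) ⇒ ¬δ) = max(0, 0.937 + 1.000 − 1) = max(0, 0.937) = 0.937
¬(¬((δ ⇒ ((δ ⇒ β) ⊙ α)) ∧ α) ⊙ ((γ ⊙ β) ⇒ ¬δ)) = 1 − 0.937 = 0.063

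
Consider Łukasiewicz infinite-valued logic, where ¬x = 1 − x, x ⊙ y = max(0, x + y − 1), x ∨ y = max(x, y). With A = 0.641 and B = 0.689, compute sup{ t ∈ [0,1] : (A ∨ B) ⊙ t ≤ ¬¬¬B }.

0.622

A ∨ B = max(0.641, 0.689) = 0.689
So the left factor is A ∨ B = 0.689.
¬B = 1 − 0.689 = 0.311
¬¬B = 1 − 0.311 = 0.689
¬¬¬B = 1 − 0.689 = 0.311
So the right-hand bound is ¬¬¬B = 0.311.
The residuum of the Łukasiewicz t-norm gives the supremum: min(1, 1 − 0.689 + 0.311).
1 − 0.689 + 0.311 = 0.622, so t = min(1, 0.622) = 0.622.
Check: 0.689 ⊙ 0.622 = max(0, 0.311) = 0.311 ≤ 0.311.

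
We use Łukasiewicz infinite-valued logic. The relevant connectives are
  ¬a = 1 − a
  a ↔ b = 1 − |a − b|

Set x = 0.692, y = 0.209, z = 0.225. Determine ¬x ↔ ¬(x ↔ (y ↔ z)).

¬x = 1 − 0.692 = 0.308
y ↔ z = 1 − |0.209 − 0.225| = 1 − 0.016 = 0.984
x ↔ (y ↔ z) = 1 − |0.692 − 0.984| = 1 − 0.292 = 0.708
¬(x ↔ (y ↔ z)) = 1 − 0.708 = 0.292
¬x ↔ ¬(x ↔ (y ↔ z)) = 1 − |0.308 − 0.292| = 1 − 0.016 = 0.984

0.984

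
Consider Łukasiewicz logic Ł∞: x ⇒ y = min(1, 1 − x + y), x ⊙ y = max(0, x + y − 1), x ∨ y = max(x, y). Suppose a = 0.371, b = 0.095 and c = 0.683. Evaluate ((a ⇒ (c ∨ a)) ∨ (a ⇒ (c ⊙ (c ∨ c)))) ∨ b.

c ∨ a = max(0.683, 0.371) = 0.683
a ⇒ (c ∨ a) = min(1, 1 − 0.371 + 0.683) = min(1, 1.312) = 1.000
c ∨ c = max(0.683, 0.683) = 0.683
c ⊙ (c ∨ c) = max(0, 0.683 + 0.683 − 1) = max(0, 0.366) = 0.366
a ⇒ (c ⊙ (c ∨ c)) = min(1, 1 − 0.371 + 0.366) = min(1, 0.995) = 0.995
(a ⇒ (c ∨ a)) ∨ (a ⇒ (c ⊙ (c ∨ c))) = max(1.000, 0.995) = 1.000
((a ⇒ (c ∨ a)) ∨ (a ⇒ (c ⊙ (c ∨ c)))) ∨ b = max(1.000, 0.095) = 1.000

1.000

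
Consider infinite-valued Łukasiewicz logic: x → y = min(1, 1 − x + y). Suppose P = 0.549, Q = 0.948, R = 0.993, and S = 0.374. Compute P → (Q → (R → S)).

R → S = min(1, 1 − 0.993 + 0.374) = min(1, 0.381) = 0.381
Q → (R → S) = min(1, 1 − 0.948 + 0.381) = min(1, 0.433) = 0.433
P → (Q → (R → S)) = min(1, 1 − 0.549 + 0.433) = min(1, 0.884) = 0.884

0.884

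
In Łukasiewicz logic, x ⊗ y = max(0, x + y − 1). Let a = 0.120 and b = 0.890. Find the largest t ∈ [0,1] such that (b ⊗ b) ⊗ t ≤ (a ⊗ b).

0.230

b ⊗ b = max(0, 0.890 + 0.890 − 1) = max(0, 0.780) = 0.780
So the left factor is b ⊗ b = 0.780.
a ⊗ b = max(0, 0.120 + 0.890 − 1) = max(0, 0.010) = 0.010
So the right-hand bound is a ⊗ b = 0.010.
The residuum of the Łukasiewicz t-norm gives the supremum: min(1, 1 − 0.780 + 0.010).
1 − 0.780 + 0.010 = 0.230, so t = min(1, 0.230) = 0.230.
Check: 0.780 ⊗ 0.230 = max(0, 0.010) = 0.010 ≤ 0.010.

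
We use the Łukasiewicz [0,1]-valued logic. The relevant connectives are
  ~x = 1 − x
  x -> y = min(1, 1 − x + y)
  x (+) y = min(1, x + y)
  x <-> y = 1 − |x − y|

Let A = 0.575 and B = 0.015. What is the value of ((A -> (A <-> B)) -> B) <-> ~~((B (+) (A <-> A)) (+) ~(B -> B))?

0.150

A <-> B = 1 − |0.575 − 0.015| = 1 − 0.560 = 0.440
A -> (A <-> B) = min(1, 1 − 0.575 + 0.440) = min(1, 0.865) = 0.865
(A -> (A <-> B)) -> B = min(1, 1 − 0.865 + 0.015) = min(1, 0.150) = 0.150
A <-> A = 1 − |0.575 − 0.575| = 1 − 0.000 = 1.000
B (+) (A <-> A) = min(1, 0.015 + 1.000) = min(1, 1.015) = 1.000
B -> B = min(1, 1 − 0.015 + 0.015) = min(1, 1.000) = 1.000
~(B -> B) = 1 − 1.000 = 0.000
(B (+) (A <-> A)) (+) ~(B -> B) = min(1, 1.000 + 0.000) = min(1, 1.000) = 1.000
~((B (+) (A <-> A)) (+) ~(B -> B)) = 1 − 1.000 = 0.000
~~((B (+) (A <-> A)) (+) ~(B -> B)) = 1 − 0.000 = 1.000
((A -> (A <-> B)) -> B) <-> ~~((B (+) (A <-> A)) (+) ~(B -> B)) = 1 − |0.150 − 1.000| = 1 − 0.850 = 0.150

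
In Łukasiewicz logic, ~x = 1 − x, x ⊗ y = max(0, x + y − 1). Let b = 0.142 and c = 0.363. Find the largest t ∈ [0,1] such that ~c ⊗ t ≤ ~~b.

~c = 1 − 0.363 = 0.637
So the left factor is ~c = 0.637.
~b = 1 − 0.142 = 0.858
~~b = 1 − 0.858 = 0.142
So the right-hand bound is ~~b = 0.142.
The residuum of the Łukasiewicz t-norm gives the supremum: min(1, 1 − 0.637 + 0.142).
1 − 0.637 + 0.142 = 0.505, so t = min(1, 0.505) = 0.505.
Check: 0.637 ⊗ 0.505 = max(0, 0.142) = 0.142 ≤ 0.142.

0.505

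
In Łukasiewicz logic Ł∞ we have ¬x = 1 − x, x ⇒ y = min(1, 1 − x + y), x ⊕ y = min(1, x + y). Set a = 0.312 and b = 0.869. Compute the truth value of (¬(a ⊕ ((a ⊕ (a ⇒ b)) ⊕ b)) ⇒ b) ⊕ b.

a ⇒ b = min(1, 1 − 0.312 + 0.869) = min(1, 1.557) = 1.000
a ⊕ (a ⇒ b) = min(1, 0.312 + 1.000) = min(1, 1.312) = 1.000
(a ⊕ (a ⇒ b)) ⊕ b = min(1, 1.000 + 0.869) = min(1, 1.869) = 1.000
a ⊕ ((a ⊕ (a ⇒ b)) ⊕ b) = min(1, 0.312 + 1.000) = min(1, 1.312) = 1.000
¬(a ⊕ ((a ⊕ (a ⇒ b)) ⊕ b)) = 1 − 1.000 = 0.000
¬(a ⊕ ((a ⊕ (a ⇒ b)) ⊕ b)) ⇒ b = min(1, 1 − 0.000 + 0.869) = min(1, 1.869) = 1.000
(¬(a ⊕ ((a ⊕ (a ⇒ b)) ⊕ b)) ⇒ b) ⊕ b = min(1, 1.000 + 0.869) = min(1, 1.869) = 1.000

1.000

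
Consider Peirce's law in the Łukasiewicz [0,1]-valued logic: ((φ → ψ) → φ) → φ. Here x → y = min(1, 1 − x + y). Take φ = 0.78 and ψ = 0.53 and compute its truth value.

φ → ψ = min(1, 1 − 0.78 + 0.53) = min(1, 0.75) = 0.75
(φ → ψ) → φ = min(1, 1 − 0.75 + 0.78) = min(1, 1.03) = 1.00
((φ → ψ) → φ) → φ = min(1, 1 − 1.00 + 0.78) = min(1, 0.78) = 0.78
(The value 0.78 < 1 shows this instance is not satisfied; not a Ł∞-tautology in general.)

0.78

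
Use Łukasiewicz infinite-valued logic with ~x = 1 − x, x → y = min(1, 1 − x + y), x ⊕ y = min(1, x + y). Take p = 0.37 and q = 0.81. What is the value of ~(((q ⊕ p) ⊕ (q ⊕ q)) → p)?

q ⊕ p = min(1, 0.81 + 0.37) = min(1, 1.18) = 1.00
q ⊕ q = min(1, 0.81 + 0.81) = min(1, 1.62) = 1.00
(q ⊕ p) ⊕ (q ⊕ q) = min(1, 1.00 + 1.00) = min(1, 2.00) = 1.00
((q ⊕ p) ⊕ (q ⊕ q)) → p = min(1, 1 − 1.00 + 0.37) = min(1, 0.37) = 0.37
~(((q ⊕ p) ⊕ (q ⊕ q)) → p) = 1 − 0.37 = 0.63

0.63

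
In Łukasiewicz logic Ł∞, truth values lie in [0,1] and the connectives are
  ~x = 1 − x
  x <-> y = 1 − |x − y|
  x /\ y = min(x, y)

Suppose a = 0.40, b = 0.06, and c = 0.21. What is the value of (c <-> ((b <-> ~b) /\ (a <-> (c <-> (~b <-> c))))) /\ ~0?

0.91

~b = 1 − 0.06 = 0.94
b <-> ~b = 1 − |0.06 − 0.94| = 1 − 0.88 = 0.12
~b <-> c = 1 − |0.94 − 0.21| = 1 − 0.73 = 0.27
c <-> (~b <-> c) = 1 − |0.21 − 0.27| = 1 − 0.06 = 0.94
a <-> (c <-> (~b <-> c)) = 1 − |0.40 − 0.94| = 1 − 0.54 = 0.46
(b <-> ~b) /\ (a <-> (c <-> (~b <-> c))) = min(0.12, 0.46) = 0.12
c <-> ((b <-> ~b) /\ (a <-> (c <-> (~b <-> c)))) = 1 − |0.21 − 0.12| = 1 − 0.09 = 0.91
~0 = 1 − 0.00 = 1.00
(c <-> ((b <-> ~b) /\ (a <-> (c <-> (~b <-> c))))) /\ ~0 = min(0.91, 1.00) = 0.91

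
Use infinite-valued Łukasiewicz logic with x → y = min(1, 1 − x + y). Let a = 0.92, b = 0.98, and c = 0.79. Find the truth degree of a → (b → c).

0.89

b → c = min(1, 1 − 0.98 + 0.79) = min(1, 0.81) = 0.81
a → (b → c) = min(1, 1 − 0.92 + 0.81) = min(1, 0.89) = 0.89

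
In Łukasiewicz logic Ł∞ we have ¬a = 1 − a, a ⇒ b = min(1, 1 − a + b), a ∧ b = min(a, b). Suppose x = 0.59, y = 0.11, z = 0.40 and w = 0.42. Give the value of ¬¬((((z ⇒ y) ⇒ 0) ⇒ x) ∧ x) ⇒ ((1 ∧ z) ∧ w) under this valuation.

z ⇒ y = min(1, 1 − 0.40 + 0.11) = min(1, 0.71) = 0.71
(z ⇒ y) ⇒ 0 = min(1, 1 − 0.71 + 0.00) = min(1, 0.29) = 0.29
((z ⇒ y) ⇒ 0) ⇒ x = min(1, 1 − 0.29 + 0.59) = min(1, 1.30) = 1.00
(((z ⇒ y) ⇒ 0) ⇒ x) ∧ x = min(1.00, 0.59) = 0.59
¬((((z ⇒ y) ⇒ 0) ⇒ x) ∧ x) = 1 − 0.59 = 0.41
¬¬((((z ⇒ y) ⇒ 0) ⇒ x) ∧ x) = 1 − 0.41 = 0.59
1 ∧ z = min(1.00, 0.40) = 0.40
(1 ∧ z) ∧ w = min(0.40, 0.42) = 0.40
¬¬((((z ⇒ y) ⇒ 0) ⇒ x) ∧ x) ⇒ ((1 ∧ z) ∧ w) = min(1, 1 − 0.59 + 0.40) = min(1, 0.81) = 0.81

0.81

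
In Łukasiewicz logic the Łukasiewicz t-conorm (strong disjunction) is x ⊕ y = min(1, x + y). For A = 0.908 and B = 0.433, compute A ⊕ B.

1.000

A ⊕ B = min(1, 0.908 + 0.433) = min(1, 1.341) = 1.000
For comparison, the Gödel t-conorm max(x, y) would give 0.908.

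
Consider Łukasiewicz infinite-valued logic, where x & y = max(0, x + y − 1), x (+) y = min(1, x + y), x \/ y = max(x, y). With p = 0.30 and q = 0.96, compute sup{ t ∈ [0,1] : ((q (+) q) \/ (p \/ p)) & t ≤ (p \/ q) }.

0.96

q (+) q = min(1, 0.96 + 0.96) = min(1, 1.92) = 1.00
p \/ p = max(0.30, 0.30) = 0.30
(q (+) q) \/ (p \/ p) = max(1.00, 0.30) = 1.00
So the left factor is (q (+) q) \/ (p \/ p) = 1.00.
p \/ q = max(0.30, 0.96) = 0.96
So the right-hand bound is p \/ q = 0.96.
The residuum of the Łukasiewicz t-norm gives the supremum: min(1, 1 − 1.00 + 0.96).
1 − 1.00 + 0.96 = 0.96, so t = min(1, 0.96) = 0.96.
Check: 1.00 & 0.96 = max(0, 0.96) = 0.96 ≤ 0.96.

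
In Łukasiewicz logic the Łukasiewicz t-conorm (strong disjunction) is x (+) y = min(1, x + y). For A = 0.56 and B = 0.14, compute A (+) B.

A (+) B = min(1, 0.56 + 0.14) = min(1, 0.70) = 0.70
For comparison, the Gödel t-conorm max(x, y) would give 0.56.

0.70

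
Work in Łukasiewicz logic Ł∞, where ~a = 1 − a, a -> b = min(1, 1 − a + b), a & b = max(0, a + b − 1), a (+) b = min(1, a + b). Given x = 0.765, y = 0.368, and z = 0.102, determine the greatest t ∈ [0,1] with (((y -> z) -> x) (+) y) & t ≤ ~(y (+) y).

0.264

y -> z = min(1, 1 − 0.368 + 0.102) = min(1, 0.734) = 0.734
(y -> z) -> x = min(1, 1 − 0.734 + 0.765) = min(1, 1.031) = 1.000
((y -> z) -> x) (+) y = min(1, 1.000 + 0.368) = min(1, 1.368) = 1.000
So the left factor is ((y -> z) -> x) (+) y = 1.000.
y (+) y = min(1, 0.368 + 0.368) = min(1, 0.736) = 0.736
~(y (+) y) = 1 − 0.736 = 0.264
So the right-hand bound is ~(y (+) y) = 0.264.
The residuum of the Łukasiewicz t-norm gives the supremum: min(1, 1 − 1.000 + 0.264).
1 − 1.000 + 0.264 = 0.264, so t = min(1, 0.264) = 0.264.
Check: 1.000 & 0.264 = max(0, 0.264) = 0.264 ≤ 0.264.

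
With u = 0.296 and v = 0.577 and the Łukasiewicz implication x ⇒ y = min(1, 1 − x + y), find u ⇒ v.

1.000

u ⇒ v = min(1, 1 − 0.296 + 0.577) = min(1, 1.281) = 1.000
For comparison, the Gödel implication (1 if x ≤ y else y) would give 1.000.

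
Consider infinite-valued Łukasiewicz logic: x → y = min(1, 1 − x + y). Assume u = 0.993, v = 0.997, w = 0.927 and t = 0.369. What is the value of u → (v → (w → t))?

0.452

w → t = min(1, 1 − 0.927 + 0.369) = min(1, 0.442) = 0.442
v → (w → t) = min(1, 1 − 0.997 + 0.442) = min(1, 0.445) = 0.445
u → (v → (w → t)) = min(1, 1 − 0.993 + 0.445) = min(1, 0.452) = 0.452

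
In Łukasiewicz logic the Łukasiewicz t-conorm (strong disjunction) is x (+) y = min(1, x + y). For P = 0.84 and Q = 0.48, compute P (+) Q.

P (+) Q = min(1, 0.84 + 0.48) = min(1, 1.32) = 1.00
For comparison, the Gödel t-conorm max(x, y) would give 0.84.

1.00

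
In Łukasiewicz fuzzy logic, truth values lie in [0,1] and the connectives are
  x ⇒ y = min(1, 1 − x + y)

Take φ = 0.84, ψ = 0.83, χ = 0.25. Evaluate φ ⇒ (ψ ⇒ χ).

0.58

ψ ⇒ χ = min(1, 1 − 0.83 + 0.25) = min(1, 0.42) = 0.42
φ ⇒ (ψ ⇒ χ) = min(1, 1 − 0.84 + 0.42) = min(1, 0.58) = 0.58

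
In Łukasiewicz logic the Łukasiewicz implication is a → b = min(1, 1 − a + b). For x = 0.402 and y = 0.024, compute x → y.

0.622

x → y = min(1, 1 − 0.402 + 0.024) = min(1, 0.622) = 0.622
For comparison, the Gödel implication (1 if a ≤ b else b) would give 0.024.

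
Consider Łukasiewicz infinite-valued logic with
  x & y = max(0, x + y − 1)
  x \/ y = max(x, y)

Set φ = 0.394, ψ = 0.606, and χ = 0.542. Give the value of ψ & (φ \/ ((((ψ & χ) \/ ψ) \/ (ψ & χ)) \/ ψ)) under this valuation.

0.212

ψ & χ = max(0, 0.606 + 0.542 − 1) = max(0, 0.148) = 0.148
(ψ & χ) \/ ψ = max(0.148, 0.606) = 0.606
((ψ & χ) \/ ψ) \/ (ψ & χ) = max(0.606, 0.148) = 0.606
(((ψ & χ) \/ ψ) \/ (ψ & χ)) \/ ψ = max(0.606, 0.606) = 0.606
φ \/ ((((ψ & χ) \/ ψ) \/ (ψ & χ)) \/ ψ) = max(0.394, 0.606) = 0.606
ψ & (φ \/ ((((ψ & χ) \/ ψ) \/ (ψ & χ)) \/ ψ)) = max(0, 0.606 + 0.606 − 1) = max(0, 0.212) = 0.212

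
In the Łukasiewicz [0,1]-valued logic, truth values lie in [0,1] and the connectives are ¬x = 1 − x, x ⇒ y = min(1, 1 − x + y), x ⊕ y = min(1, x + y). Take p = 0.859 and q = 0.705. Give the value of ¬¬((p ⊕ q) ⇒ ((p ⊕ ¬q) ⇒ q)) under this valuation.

0.705

p ⊕ q = min(1, 0.859 + 0.705) = min(1, 1.564) = 1.000
¬q = 1 − 0.705 = 0.295
p ⊕ ¬q = min(1, 0.859 + 0.295) = min(1, 1.154) = 1.000
(p ⊕ ¬q) ⇒ q = min(1, 1 − 1.000 + 0.705) = min(1, 0.705) = 0.705
(p ⊕ q) ⇒ ((p ⊕ ¬q) ⇒ q) = min(1, 1 − 1.000 + 0.705) = min(1, 0.705) = 0.705
¬((p ⊕ q) ⇒ ((p ⊕ ¬q) ⇒ q)) = 1 − 0.705 = 0.295
¬¬((p ⊕ q) ⇒ ((p ⊕ ¬q) ⇒ q)) = 1 − 0.295 = 0.705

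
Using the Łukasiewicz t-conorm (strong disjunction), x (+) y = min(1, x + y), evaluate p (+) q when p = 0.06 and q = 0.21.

p (+) q = min(1, 0.06 + 0.21) = min(1, 0.27) = 0.27
For comparison, the Gödel t-conorm max(x, y) would give 0.21.

0.27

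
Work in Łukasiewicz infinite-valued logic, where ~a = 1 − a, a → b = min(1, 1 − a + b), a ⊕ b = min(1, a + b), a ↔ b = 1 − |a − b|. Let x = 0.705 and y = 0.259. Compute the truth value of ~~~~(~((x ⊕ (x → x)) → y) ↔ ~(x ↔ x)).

0.259

x → x = min(1, 1 − 0.705 + 0.705) = min(1, 1.000) = 1.000
x ⊕ (x → x) = min(1, 0.705 + 1.000) = min(1, 1.705) = 1.000
(x ⊕ (x → x)) → y = min(1, 1 − 1.000 + 0.259) = min(1, 0.259) = 0.259
~((x ⊕ (x → x)) → y) = 1 − 0.259 = 0.741
x ↔ x = 1 − |0.705 − 0.705| = 1 − 0.000 = 1.000
~(x ↔ x) = 1 − 1.000 = 0.000
~((x ⊕ (x → x)) → y) ↔ ~(x ↔ x) = 1 − |0.741 − 0.000| = 1 − 0.741 = 0.259
~(~((x ⊕ (x → x)) → y) ↔ ~(x ↔ x)) = 1 − 0.259 = 0.741
~~(~((x ⊕ (x → x)) → y) ↔ ~(x ↔ x)) = 1 − 0.741 = 0.259
~~~(~((x ⊕ (x → x)) → y) ↔ ~(x ↔ x)) = 1 − 0.259 = 0.741
~~~~(~((x ⊕ (x → x)) → y) ↔ ~(x ↔ x)) = 1 − 0.741 = 0.259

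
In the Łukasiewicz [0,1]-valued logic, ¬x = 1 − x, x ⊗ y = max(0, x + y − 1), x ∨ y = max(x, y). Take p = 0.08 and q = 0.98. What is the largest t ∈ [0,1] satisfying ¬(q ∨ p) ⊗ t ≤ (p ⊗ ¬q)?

0.98

q ∨ p = max(0.98, 0.08) = 0.98
¬(q ∨ p) = 1 − 0.98 = 0.02
So the left factor is ¬(q ∨ p) = 0.02.
¬q = 1 − 0.98 = 0.02
p ⊗ ¬q = max(0, 0.08 + 0.02 − 1) = max(0, -0.90) = 0.00
So the right-hand bound is p ⊗ ¬q = 0.00.
The residuum of the Łukasiewicz t-norm gives the supremum: min(1, 1 − 0.02 + 0.00).
1 − 0.02 + 0.00 = 0.98, so t = min(1, 0.98) = 0.98.
Check: 0.02 ⊗ 0.98 = max(0, 0.00) = 0.00 ≤ 0.00.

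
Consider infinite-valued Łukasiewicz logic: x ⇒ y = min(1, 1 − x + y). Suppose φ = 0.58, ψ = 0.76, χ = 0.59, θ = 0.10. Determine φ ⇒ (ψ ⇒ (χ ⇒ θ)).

χ ⇒ θ = min(1, 1 − 0.59 + 0.10) = min(1, 0.51) = 0.51
ψ ⇒ (χ ⇒ θ) = min(1, 1 − 0.76 + 0.51) = min(1, 0.75) = 0.75
φ ⇒ (ψ ⇒ (χ ⇒ θ)) = min(1, 1 − 0.58 + 0.75) = min(1, 1.17) = 1.00

1.00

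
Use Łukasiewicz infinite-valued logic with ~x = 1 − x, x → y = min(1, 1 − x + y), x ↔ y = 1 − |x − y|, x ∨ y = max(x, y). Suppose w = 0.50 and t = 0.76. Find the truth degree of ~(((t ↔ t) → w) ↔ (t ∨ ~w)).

0.26

t ↔ t = 1 − |0.76 − 0.76| = 1 − 0.00 = 1.00
(t ↔ t) → w = min(1, 1 − 1.00 + 0.50) = min(1, 0.50) = 0.50
~w = 1 − 0.50 = 0.50
t ∨ ~w = max(0.76, 0.50) = 0.76
((t ↔ t) → w) ↔ (t ∨ ~w) = 1 − |0.50 − 0.76| = 1 − 0.26 = 0.74
~(((t ↔ t) → w) ↔ (t ∨ ~w)) = 1 − 0.74 = 0.26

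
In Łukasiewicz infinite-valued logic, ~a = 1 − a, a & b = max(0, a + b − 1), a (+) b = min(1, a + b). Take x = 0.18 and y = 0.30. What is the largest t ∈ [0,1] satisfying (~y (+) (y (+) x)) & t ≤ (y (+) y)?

~y = 1 − 0.30 = 0.70
y (+) x = min(1, 0.30 + 0.18) = min(1, 0.48) = 0.48
~y (+) (y (+) x) = min(1, 0.70 + 0.48) = min(1, 1.18) = 1.00
So the left factor is ~y (+) (y (+) x) = 1.00.
y (+) y = min(1, 0.30 + 0.30) = min(1, 0.60) = 0.60
So the right-hand bound is y (+) y = 0.60.
The residuum of the Łukasiewicz t-norm gives the supremum: min(1, 1 − 1.00 + 0.60).
1 − 1.00 + 0.60 = 0.60, so t = min(1, 0.60) = 0.60.
Check: 1.00 & 0.60 = max(0, 0.60) = 0.60 ≤ 0.60.

0.60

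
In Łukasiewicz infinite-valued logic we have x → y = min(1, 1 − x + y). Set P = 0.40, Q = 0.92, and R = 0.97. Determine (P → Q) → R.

0.97

P → Q = min(1, 1 − 0.40 + 0.92) = min(1, 1.52) = 1.00
(P → Q) → R = min(1, 1 − 1.00 + 0.97) = min(1, 0.97) = 0.97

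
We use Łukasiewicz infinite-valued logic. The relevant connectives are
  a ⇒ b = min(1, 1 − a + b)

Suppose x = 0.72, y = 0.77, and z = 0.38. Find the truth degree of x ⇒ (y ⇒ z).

0.89

y ⇒ z = min(1, 1 − 0.77 + 0.38) = min(1, 0.61) = 0.61
x ⇒ (y ⇒ z) = min(1, 1 − 0.72 + 0.61) = min(1, 0.89) = 0.89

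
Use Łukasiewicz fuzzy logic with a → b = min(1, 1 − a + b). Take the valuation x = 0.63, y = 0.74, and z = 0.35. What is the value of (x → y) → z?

x → y = min(1, 1 − 0.63 + 0.74) = min(1, 1.11) = 1.00
(x → y) → z = min(1, 1 − 1.00 + 0.35) = min(1, 0.35) = 0.35

0.35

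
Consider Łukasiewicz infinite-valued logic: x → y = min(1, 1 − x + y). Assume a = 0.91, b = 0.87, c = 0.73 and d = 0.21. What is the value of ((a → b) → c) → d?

0.44

a → b = min(1, 1 − 0.91 + 0.87) = min(1, 0.96) = 0.96
(a → b) → c = min(1, 1 − 0.96 + 0.73) = min(1, 0.77) = 0.77
((a → b) → c) → d = min(1, 1 − 0.77 + 0.21) = min(1, 0.44) = 0.44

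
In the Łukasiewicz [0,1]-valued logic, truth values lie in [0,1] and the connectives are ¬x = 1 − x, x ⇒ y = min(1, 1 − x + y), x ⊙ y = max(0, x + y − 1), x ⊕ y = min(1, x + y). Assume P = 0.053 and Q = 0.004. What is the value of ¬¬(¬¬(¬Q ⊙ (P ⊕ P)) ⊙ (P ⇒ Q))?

0.053

¬Q = 1 − 0.004 = 0.996
P ⊕ P = min(1, 0.053 + 0.053) = min(1, 0.106) = 0.106
¬Q ⊙ (P ⊕ P) = max(0, 0.996 + 0.106 − 1) = max(0, 0.102) = 0.102
¬(¬Q ⊙ (P ⊕ P)) = 1 − 0.102 = 0.898
¬¬(¬Q ⊙ (P ⊕ P)) = 1 − 0.898 = 0.102
P ⇒ Q = min(1, 1 − 0.053 + 0.004) = min(1, 0.951) = 0.951
¬¬(¬Q ⊙ (P ⊕ P)) ⊙ (P ⇒ Q) = max(0, 0.102 + 0.951 − 1) = max(0, 0.053) = 0.053
¬(¬¬(¬Q ⊙ (P ⊕ P)) ⊙ (P ⇒ Q)) = 1 − 0.053 = 0.947
¬¬(¬¬(¬Q ⊙ (P ⊕ P)) ⊙ (P ⇒ Q)) = 1 − 0.947 = 0.053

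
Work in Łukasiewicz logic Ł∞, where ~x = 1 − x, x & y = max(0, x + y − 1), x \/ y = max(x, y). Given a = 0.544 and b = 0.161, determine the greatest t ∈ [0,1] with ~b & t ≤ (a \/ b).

~b = 1 − 0.161 = 0.839
So the left factor is ~b = 0.839.
a \/ b = max(0.544, 0.161) = 0.544
So the right-hand bound is a \/ b = 0.544.
The residuum of the Łukasiewicz t-norm gives the supremum: min(1, 1 − 0.839 + 0.544).
1 − 0.839 + 0.544 = 0.705, so t = min(1, 0.705) = 0.705.
Check: 0.839 & 0.705 = max(0, 0.544) = 0.544 ≤ 0.544.

0.705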